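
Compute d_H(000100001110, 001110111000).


XOR: 001010110110
Count of 1s: 6

6


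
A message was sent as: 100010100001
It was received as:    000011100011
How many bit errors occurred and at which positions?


XOR: 100001000010

3 error(s) at position(s): 0, 5, 10


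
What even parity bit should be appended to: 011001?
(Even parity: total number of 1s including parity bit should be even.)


Number of 1s in data: 3
Parity bit: 1

1


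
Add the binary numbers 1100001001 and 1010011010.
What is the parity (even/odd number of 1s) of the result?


1100001001 = 777
1010011010 = 666
Sum = 1443 = 10110100011
1s count = 6

even parity (6 ones in 10110100011)


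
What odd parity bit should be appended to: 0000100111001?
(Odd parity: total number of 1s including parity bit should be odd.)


Number of 1s in data: 5
Parity bit: 0

0


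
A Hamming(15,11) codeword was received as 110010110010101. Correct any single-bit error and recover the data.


Syndrome = 0: no error detected

Data: 01010010101 (no errors)


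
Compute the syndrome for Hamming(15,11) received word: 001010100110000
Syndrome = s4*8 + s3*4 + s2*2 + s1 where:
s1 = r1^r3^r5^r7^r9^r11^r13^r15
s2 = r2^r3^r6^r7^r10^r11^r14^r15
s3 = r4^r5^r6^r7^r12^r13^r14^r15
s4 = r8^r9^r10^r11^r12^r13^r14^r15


s1=0, s2=0, s3=0, s4=0

Syndrome = 0 (no error)


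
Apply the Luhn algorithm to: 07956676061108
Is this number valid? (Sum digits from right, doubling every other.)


Luhn sum = 58
58 mod 10 = 8

Invalid (Luhn sum mod 10 = 8)


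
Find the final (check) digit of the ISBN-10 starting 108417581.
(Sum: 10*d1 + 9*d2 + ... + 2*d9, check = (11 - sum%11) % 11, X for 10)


Weighted sum: 189
189 mod 11 = 2

Check digit: 9


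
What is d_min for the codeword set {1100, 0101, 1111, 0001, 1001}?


Comparing all pairs, minimum distance: 1
Can detect 0 errors, correct 0 errors

1


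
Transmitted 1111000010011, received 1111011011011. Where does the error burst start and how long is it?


XOR: 0000011001000

Burst at position 5, length 5


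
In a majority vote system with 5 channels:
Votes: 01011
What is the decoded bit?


Ones: 3 out of 5
Threshold: 3

1 (3/5 voted 1)


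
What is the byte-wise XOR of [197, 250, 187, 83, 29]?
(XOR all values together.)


XOR chain: 197 ^ 250 ^ 187 ^ 83 ^ 29 = 202

202


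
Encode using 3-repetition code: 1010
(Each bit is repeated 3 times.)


Each bit -> 3 copies

111000111000


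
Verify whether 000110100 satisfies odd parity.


Number of 1s: 3

Yes, parity is correct (3 ones)


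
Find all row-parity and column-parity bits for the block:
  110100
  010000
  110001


Row parities: 111
Column parities: 010101

Row P: 111, Col P: 010101, Corner: 1


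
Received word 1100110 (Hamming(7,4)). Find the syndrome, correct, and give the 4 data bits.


Syndrome = 0: no error detected

Data: 0110 (no errors)


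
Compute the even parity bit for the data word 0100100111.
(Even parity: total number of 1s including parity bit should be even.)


Number of 1s in data: 5
Parity bit: 1

1


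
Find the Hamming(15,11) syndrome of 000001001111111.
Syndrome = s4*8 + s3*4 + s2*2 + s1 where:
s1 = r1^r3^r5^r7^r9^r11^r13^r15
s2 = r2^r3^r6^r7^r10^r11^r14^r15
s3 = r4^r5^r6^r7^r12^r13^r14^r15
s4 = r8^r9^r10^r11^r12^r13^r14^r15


s1=0, s2=1, s3=1, s4=1

Syndrome = 14 (error at position 14)


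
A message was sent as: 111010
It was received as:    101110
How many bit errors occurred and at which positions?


XOR: 010100

2 error(s) at position(s): 1, 3


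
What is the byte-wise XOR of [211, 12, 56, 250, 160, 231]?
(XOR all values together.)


XOR chain: 211 ^ 12 ^ 56 ^ 250 ^ 160 ^ 231 = 90

90


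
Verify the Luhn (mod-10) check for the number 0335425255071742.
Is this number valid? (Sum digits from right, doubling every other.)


Luhn sum = 59
59 mod 10 = 9

Invalid (Luhn sum mod 10 = 9)


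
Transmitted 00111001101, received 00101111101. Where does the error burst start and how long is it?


XOR: 00010110000

Burst at position 3, length 4


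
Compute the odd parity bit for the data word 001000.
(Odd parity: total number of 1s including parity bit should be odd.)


Number of 1s in data: 1
Parity bit: 0

0


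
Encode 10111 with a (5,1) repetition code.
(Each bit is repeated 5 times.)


Each bit -> 5 copies

1111100000111111111111111


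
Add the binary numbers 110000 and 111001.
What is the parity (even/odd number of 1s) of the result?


110000 = 48
111001 = 57
Sum = 105 = 1101001
1s count = 4

even parity (4 ones in 1101001)


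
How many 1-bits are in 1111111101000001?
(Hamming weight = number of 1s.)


Counting 1s in 1111111101000001

10


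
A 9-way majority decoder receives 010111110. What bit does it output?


Ones: 6 out of 9
Threshold: 5

1 (6/9 voted 1)


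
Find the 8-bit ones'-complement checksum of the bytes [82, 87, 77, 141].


Sum = 387 mod 256 = 131
Complement = 124

124


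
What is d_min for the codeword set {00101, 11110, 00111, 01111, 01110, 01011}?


Comparing all pairs, minimum distance: 1
Can detect 0 errors, correct 0 errors

1


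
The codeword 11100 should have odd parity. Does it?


Number of 1s: 3

Yes, parity is correct (3 ones)


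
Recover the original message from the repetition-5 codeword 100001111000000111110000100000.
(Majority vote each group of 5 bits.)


Groups: 10000, 11110, 00000, 11111, 00001, 00000
Majority votes: 010100

010100


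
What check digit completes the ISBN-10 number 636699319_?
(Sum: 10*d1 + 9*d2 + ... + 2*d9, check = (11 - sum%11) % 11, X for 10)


Weighted sum: 309
309 mod 11 = 1

Check digit: X


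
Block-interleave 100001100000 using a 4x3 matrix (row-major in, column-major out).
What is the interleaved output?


Matrix:
  100
  001
  100
  000
Read columns: 101000000100

101000000100


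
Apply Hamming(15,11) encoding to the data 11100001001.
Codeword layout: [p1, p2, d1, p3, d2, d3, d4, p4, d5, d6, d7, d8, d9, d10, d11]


Parity bits: p1=1, p2=1, p3=0, p4=0

111011000001001


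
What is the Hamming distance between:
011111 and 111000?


XOR: 100111
Count of 1s: 4

4


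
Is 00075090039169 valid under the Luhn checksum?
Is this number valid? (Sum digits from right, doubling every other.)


Luhn sum = 42
42 mod 10 = 2

Invalid (Luhn sum mod 10 = 2)


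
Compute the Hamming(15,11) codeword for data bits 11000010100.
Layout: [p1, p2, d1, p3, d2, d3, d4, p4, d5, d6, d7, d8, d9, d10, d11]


Parity bits: p1=0, p2=0, p3=0, p4=0

001010000010100


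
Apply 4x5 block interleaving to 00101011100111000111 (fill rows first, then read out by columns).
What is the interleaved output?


Matrix:
  00101
  01110
  01110
  00111
Read columns: 00000110111101111001

00000110111101111001


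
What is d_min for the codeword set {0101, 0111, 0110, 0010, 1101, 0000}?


Comparing all pairs, minimum distance: 1
Can detect 0 errors, correct 0 errors

1


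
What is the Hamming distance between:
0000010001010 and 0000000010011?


XOR: 0000010011001
Count of 1s: 4

4


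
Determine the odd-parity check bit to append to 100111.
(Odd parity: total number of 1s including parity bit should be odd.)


Number of 1s in data: 4
Parity bit: 1

1


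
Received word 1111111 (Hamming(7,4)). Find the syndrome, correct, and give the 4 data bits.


Syndrome = 0: no error detected

Data: 1111 (no errors)


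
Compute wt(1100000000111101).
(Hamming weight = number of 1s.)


Counting 1s in 1100000000111101

7


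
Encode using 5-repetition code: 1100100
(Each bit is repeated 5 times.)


Each bit -> 5 copies

11111111110000000000111110000000000


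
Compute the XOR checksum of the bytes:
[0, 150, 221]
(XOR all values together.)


XOR chain: 0 ^ 150 ^ 221 = 75

75


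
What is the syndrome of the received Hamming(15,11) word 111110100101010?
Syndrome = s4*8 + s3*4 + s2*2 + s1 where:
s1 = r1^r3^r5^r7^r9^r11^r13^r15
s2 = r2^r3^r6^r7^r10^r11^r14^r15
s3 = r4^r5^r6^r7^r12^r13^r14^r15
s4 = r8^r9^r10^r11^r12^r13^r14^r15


s1=0, s2=1, s3=1, s4=1

Syndrome = 14 (error at position 14)


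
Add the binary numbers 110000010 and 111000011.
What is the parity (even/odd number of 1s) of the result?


110000010 = 386
111000011 = 451
Sum = 837 = 1101000101
1s count = 5

odd parity (5 ones in 1101000101)


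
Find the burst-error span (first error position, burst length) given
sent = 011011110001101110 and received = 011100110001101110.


XOR: 000111000000000000

Burst at position 3, length 3


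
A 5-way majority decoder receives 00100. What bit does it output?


Ones: 1 out of 5
Threshold: 3

0 (1/5 voted 1)


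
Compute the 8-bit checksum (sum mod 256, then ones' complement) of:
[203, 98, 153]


Sum = 454 mod 256 = 198
Complement = 57

57


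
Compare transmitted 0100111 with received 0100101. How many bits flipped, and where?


XOR: 0000010

1 error(s) at position(s): 5


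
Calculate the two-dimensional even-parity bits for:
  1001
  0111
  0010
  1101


Row parities: 0111
Column parities: 0001

Row P: 0111, Col P: 0001, Corner: 1


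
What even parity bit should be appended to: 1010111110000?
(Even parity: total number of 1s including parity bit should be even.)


Number of 1s in data: 7
Parity bit: 1

1


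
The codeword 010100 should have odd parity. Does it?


Number of 1s: 2

No, parity error (2 ones)


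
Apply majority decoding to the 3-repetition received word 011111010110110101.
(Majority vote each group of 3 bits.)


Groups: 011, 111, 010, 110, 110, 101
Majority votes: 110111

110111


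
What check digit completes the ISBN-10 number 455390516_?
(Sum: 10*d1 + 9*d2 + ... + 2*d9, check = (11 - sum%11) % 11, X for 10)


Weighted sum: 235
235 mod 11 = 4

Check digit: 7


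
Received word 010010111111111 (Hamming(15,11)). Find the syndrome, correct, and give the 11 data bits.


Syndrome = 0: no error detected

Data: 01011111111 (no errors)


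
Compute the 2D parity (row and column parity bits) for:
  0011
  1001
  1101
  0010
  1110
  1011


Row parities: 001111
Column parities: 0000

Row P: 001111, Col P: 0000, Corner: 0


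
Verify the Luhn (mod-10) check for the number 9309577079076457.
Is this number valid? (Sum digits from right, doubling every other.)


Luhn sum = 70
70 mod 10 = 0

Valid (Luhn sum mod 10 = 0)


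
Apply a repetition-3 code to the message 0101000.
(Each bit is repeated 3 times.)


Each bit -> 3 copies

000111000111000000000


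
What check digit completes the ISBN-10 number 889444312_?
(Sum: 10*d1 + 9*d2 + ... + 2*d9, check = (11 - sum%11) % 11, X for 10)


Weighted sum: 315
315 mod 11 = 7

Check digit: 4


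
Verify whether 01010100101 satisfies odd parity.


Number of 1s: 5

Yes, parity is correct (5 ones)


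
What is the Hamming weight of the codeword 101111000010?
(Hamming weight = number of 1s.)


Counting 1s in 101111000010

6


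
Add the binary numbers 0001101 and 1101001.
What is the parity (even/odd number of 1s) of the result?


0001101 = 13
1101001 = 105
Sum = 118 = 1110110
1s count = 5

odd parity (5 ones in 1110110)


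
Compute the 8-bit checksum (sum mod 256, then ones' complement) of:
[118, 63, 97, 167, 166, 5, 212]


Sum = 828 mod 256 = 60
Complement = 195

195


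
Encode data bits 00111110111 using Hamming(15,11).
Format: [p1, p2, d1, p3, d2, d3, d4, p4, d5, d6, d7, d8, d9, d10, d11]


Parity bits: p1=1, p2=0, p3=1, p4=0

100101101110111


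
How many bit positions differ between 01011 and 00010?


XOR: 01001
Count of 1s: 2

2


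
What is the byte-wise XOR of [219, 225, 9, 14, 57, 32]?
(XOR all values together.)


XOR chain: 219 ^ 225 ^ 9 ^ 14 ^ 57 ^ 32 = 36

36


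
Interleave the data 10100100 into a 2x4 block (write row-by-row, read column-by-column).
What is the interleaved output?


Matrix:
  1010
  0100
Read columns: 10011000

10011000


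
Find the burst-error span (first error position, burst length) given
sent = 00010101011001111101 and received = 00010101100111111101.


XOR: 00000000111110000000

Burst at position 8, length 5


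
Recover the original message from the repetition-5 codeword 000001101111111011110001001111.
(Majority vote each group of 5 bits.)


Groups: 00000, 11011, 11111, 01111, 00010, 01111
Majority votes: 011101

011101


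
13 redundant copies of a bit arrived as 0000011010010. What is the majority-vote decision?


Ones: 4 out of 13
Threshold: 7

0 (4/13 voted 1)


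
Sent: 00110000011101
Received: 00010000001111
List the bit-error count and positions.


XOR: 00100000010010

3 error(s) at position(s): 2, 9, 12


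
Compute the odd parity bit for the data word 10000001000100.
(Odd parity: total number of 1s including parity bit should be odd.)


Number of 1s in data: 3
Parity bit: 0

0


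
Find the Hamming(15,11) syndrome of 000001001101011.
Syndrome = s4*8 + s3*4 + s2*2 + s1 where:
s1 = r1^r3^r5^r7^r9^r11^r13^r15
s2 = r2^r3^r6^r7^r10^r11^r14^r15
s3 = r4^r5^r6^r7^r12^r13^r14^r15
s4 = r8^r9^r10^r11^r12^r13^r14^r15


s1=0, s2=0, s3=0, s4=1

Syndrome = 8 (error at position 8)


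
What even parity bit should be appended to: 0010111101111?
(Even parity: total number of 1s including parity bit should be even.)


Number of 1s in data: 9
Parity bit: 1

1


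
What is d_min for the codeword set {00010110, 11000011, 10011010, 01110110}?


Comparing all pairs, minimum distance: 2
Can detect 1 errors, correct 0 errors

2


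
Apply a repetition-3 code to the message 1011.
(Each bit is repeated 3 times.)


Each bit -> 3 copies

111000111111


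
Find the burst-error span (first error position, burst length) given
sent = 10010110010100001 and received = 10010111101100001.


XOR: 00000001111000000

Burst at position 7, length 4


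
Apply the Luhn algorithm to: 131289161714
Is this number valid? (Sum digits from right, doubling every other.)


Luhn sum = 48
48 mod 10 = 8

Invalid (Luhn sum mod 10 = 8)


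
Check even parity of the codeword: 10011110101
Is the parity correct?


Number of 1s: 7

No, parity error (7 ones)


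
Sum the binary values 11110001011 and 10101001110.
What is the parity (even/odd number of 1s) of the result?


11110001011 = 1931
10101001110 = 1358
Sum = 3289 = 110011011001
1s count = 7

odd parity (7 ones in 110011011001)


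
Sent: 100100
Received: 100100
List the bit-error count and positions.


XOR: 000000

0 errors (received matches sent)


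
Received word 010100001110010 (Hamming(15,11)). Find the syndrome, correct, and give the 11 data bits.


Syndrome = 0: no error detected

Data: 00001110010 (no errors)


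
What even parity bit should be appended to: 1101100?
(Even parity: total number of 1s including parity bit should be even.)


Number of 1s in data: 4
Parity bit: 0

0


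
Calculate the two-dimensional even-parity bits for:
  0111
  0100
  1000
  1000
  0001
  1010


Row parities: 111110
Column parities: 1000

Row P: 111110, Col P: 1000, Corner: 1


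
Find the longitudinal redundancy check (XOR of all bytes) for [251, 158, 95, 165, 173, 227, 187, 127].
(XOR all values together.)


XOR chain: 251 ^ 158 ^ 95 ^ 165 ^ 173 ^ 227 ^ 187 ^ 127 = 21

21


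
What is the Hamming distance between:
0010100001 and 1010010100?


XOR: 1000110101
Count of 1s: 5

5


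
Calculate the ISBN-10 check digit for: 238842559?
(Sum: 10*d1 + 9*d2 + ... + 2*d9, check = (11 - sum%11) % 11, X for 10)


Weighted sum: 254
254 mod 11 = 1

Check digit: X


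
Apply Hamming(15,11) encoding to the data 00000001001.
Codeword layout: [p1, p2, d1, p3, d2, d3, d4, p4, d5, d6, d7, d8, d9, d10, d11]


Parity bits: p1=1, p2=1, p3=0, p4=0

110000000001001


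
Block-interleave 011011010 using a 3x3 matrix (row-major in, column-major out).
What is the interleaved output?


Matrix:
  011
  011
  010
Read columns: 000111110

000111110


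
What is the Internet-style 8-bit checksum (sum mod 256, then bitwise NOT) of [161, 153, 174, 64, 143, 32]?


Sum = 727 mod 256 = 215
Complement = 40

40


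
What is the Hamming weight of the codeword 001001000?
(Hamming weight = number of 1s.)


Counting 1s in 001001000

2


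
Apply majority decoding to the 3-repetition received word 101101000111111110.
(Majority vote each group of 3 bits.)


Groups: 101, 101, 000, 111, 111, 110
Majority votes: 110111

110111


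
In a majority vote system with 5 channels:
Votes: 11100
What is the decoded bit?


Ones: 3 out of 5
Threshold: 3

1 (3/5 voted 1)


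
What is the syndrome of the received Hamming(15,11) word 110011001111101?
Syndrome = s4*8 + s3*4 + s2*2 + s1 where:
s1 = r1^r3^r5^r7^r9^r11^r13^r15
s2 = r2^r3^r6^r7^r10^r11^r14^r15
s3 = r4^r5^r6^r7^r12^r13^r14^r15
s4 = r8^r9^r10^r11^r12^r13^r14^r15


s1=0, s2=1, s3=1, s4=0

Syndrome = 6 (error at position 6)


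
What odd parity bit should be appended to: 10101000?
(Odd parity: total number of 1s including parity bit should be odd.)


Number of 1s in data: 3
Parity bit: 0

0


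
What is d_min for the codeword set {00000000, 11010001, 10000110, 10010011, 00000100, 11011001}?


Comparing all pairs, minimum distance: 1
Can detect 0 errors, correct 0 errors

1


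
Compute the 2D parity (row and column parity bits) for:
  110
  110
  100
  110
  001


Row parities: 00101
Column parities: 011

Row P: 00101, Col P: 011, Corner: 0


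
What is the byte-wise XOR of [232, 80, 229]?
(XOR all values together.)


XOR chain: 232 ^ 80 ^ 229 = 93

93


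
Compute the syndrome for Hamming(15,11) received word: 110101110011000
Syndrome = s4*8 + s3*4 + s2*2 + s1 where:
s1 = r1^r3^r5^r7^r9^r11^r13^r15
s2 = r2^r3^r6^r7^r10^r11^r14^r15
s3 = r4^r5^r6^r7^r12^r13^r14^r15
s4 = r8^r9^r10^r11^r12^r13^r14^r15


s1=1, s2=0, s3=0, s4=1

Syndrome = 9 (error at position 9)


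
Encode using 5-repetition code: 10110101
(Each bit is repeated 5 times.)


Each bit -> 5 copies

1111100000111111111100000111110000011111


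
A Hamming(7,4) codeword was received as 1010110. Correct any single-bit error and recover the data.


Syndrome = 1: error at position 1

Data: 1110 (corrected bit 1)


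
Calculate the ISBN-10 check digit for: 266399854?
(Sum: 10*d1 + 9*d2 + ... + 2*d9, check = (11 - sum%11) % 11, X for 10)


Weighted sum: 297
297 mod 11 = 0

Check digit: 0


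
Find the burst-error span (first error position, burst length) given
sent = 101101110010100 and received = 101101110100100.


XOR: 000000000110000

Burst at position 9, length 2


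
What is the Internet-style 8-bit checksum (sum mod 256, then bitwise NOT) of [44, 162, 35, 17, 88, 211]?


Sum = 557 mod 256 = 45
Complement = 210

210


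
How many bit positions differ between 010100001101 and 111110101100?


XOR: 101010100001
Count of 1s: 5

5


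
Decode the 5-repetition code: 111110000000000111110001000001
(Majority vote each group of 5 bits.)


Groups: 11111, 00000, 00000, 11111, 00010, 00001
Majority votes: 100100

100100


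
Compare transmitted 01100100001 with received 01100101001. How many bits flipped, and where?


XOR: 00000001000

1 error(s) at position(s): 7


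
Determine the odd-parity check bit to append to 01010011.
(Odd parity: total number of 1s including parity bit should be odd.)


Number of 1s in data: 4
Parity bit: 1

1


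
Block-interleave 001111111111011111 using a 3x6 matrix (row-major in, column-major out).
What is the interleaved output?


Matrix:
  001111
  111111
  011111
Read columns: 010011111111111111

010011111111111111


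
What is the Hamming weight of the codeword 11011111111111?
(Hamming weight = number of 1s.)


Counting 1s in 11011111111111

13


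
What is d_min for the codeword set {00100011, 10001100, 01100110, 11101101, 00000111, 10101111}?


Comparing all pairs, minimum distance: 2
Can detect 1 errors, correct 0 errors

2


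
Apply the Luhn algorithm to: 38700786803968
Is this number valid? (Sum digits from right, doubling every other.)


Luhn sum = 72
72 mod 10 = 2

Invalid (Luhn sum mod 10 = 2)


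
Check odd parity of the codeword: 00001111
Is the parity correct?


Number of 1s: 4

No, parity error (4 ones)


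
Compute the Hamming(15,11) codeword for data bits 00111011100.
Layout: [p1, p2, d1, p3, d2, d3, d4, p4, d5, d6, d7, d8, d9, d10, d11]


Parity bits: p1=0, p2=1, p3=0, p4=0

010001101011100


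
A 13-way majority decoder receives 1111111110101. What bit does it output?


Ones: 11 out of 13
Threshold: 7

1 (11/13 voted 1)


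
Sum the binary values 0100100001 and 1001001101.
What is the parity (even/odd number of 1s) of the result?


0100100001 = 289
1001001101 = 589
Sum = 878 = 1101101110
1s count = 7

odd parity (7 ones in 1101101110)


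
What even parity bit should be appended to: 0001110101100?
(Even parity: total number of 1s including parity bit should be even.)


Number of 1s in data: 6
Parity bit: 0

0


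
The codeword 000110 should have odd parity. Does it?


Number of 1s: 2

No, parity error (2 ones)


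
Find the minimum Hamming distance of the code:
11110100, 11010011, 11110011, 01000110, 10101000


Comparing all pairs, minimum distance: 1
Can detect 0 errors, correct 0 errors

1


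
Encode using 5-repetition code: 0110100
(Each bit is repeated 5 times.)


Each bit -> 5 copies

00000111111111100000111110000000000


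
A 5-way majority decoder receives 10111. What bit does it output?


Ones: 4 out of 5
Threshold: 3

1 (4/5 voted 1)


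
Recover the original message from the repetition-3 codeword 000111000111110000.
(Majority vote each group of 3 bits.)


Groups: 000, 111, 000, 111, 110, 000
Majority votes: 010110

010110


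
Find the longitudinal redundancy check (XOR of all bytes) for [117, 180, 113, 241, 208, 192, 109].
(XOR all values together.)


XOR chain: 117 ^ 180 ^ 113 ^ 241 ^ 208 ^ 192 ^ 109 = 60

60


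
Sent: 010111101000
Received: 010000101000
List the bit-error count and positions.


XOR: 000111000000

3 error(s) at position(s): 3, 4, 5


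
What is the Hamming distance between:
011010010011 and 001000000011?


XOR: 010010010000
Count of 1s: 3

3


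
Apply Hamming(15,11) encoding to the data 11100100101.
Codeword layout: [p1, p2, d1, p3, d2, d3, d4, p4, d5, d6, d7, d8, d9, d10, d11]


Parity bits: p1=0, p2=0, p3=0, p4=1

001011010100101


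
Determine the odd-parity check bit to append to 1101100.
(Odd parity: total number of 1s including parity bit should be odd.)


Number of 1s in data: 4
Parity bit: 1

1


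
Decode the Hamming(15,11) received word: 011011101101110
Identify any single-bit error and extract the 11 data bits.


Syndrome = 9: error at position 9

Data: 11110101110 (corrected bit 9)


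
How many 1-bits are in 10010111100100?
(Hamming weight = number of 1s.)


Counting 1s in 10010111100100

7


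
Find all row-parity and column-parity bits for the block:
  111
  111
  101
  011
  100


Row parities: 11001
Column parities: 010

Row P: 11001, Col P: 010, Corner: 1


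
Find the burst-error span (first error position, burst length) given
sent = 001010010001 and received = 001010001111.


XOR: 000000011110

Burst at position 7, length 4


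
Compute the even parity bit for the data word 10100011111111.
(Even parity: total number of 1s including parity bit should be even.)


Number of 1s in data: 10
Parity bit: 0

0


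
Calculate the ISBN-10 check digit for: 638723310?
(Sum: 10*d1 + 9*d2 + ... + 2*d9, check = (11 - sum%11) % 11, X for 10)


Weighted sum: 242
242 mod 11 = 0

Check digit: 0


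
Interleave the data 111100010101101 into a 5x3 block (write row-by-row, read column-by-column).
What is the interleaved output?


Matrix:
  111
  100
  010
  101
  101
Read columns: 110111010010011

110111010010011


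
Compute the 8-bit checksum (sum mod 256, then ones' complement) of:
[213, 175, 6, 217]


Sum = 611 mod 256 = 99
Complement = 156

156


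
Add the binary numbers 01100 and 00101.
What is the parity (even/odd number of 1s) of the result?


01100 = 12
00101 = 5
Sum = 17 = 10001
1s count = 2

even parity (2 ones in 10001)


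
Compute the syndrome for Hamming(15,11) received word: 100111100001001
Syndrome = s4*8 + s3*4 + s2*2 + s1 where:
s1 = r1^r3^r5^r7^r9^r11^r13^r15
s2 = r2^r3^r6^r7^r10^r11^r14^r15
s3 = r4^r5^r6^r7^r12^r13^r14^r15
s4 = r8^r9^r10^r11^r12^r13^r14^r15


s1=0, s2=1, s3=0, s4=0

Syndrome = 2 (error at position 2)


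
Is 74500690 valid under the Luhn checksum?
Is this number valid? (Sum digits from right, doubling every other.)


Luhn sum = 25
25 mod 10 = 5

Invalid (Luhn sum mod 10 = 5)


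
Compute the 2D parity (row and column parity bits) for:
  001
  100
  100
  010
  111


Row parities: 11111
Column parities: 100

Row P: 11111, Col P: 100, Corner: 1


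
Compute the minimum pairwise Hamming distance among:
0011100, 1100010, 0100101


Comparing all pairs, minimum distance: 4
Can detect 3 errors, correct 1 errors

4


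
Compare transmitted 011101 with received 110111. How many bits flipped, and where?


XOR: 101010

3 error(s) at position(s): 0, 2, 4


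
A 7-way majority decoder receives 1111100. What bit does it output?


Ones: 5 out of 7
Threshold: 4

1 (5/7 voted 1)


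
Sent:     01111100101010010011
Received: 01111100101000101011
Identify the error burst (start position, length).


XOR: 00000000000010111000

Burst at position 12, length 5


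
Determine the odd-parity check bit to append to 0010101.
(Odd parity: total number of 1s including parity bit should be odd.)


Number of 1s in data: 3
Parity bit: 0

0


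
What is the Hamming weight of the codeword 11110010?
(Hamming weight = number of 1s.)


Counting 1s in 11110010

5


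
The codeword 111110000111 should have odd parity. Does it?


Number of 1s: 8

No, parity error (8 ones)


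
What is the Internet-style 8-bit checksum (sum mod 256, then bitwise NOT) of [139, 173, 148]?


Sum = 460 mod 256 = 204
Complement = 51

51


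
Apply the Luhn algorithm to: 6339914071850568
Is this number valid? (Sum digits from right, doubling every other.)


Luhn sum = 73
73 mod 10 = 3

Invalid (Luhn sum mod 10 = 3)


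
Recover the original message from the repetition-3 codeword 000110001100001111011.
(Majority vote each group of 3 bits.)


Groups: 000, 110, 001, 100, 001, 111, 011
Majority votes: 0100011

0100011


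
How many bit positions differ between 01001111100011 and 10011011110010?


XOR: 11010100010001
Count of 1s: 6

6


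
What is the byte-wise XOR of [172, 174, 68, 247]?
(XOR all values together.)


XOR chain: 172 ^ 174 ^ 68 ^ 247 = 177

177


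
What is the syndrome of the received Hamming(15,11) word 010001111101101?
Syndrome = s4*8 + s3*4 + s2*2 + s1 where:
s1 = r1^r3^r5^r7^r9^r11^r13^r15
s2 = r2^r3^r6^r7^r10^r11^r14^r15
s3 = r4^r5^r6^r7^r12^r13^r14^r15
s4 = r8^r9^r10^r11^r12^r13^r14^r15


s1=0, s2=1, s3=1, s4=0

Syndrome = 6 (error at position 6)


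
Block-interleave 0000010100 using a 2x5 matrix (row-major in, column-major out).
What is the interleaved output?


Matrix:
  00000
  10100
Read columns: 0100010000

0100010000


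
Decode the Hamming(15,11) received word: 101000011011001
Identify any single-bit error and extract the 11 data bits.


Syndrome = 11: error at position 11

Data: 10001001001 (corrected bit 11)


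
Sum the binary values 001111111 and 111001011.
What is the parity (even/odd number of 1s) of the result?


001111111 = 127
111001011 = 459
Sum = 586 = 1001001010
1s count = 4

even parity (4 ones in 1001001010)


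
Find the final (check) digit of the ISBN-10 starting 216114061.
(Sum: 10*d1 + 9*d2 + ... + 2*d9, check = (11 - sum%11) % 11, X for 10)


Weighted sum: 130
130 mod 11 = 9

Check digit: 2


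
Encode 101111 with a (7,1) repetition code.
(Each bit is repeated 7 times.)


Each bit -> 7 copies

111111100000001111111111111111111111111111


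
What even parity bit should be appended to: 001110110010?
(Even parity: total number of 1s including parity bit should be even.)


Number of 1s in data: 6
Parity bit: 0

0


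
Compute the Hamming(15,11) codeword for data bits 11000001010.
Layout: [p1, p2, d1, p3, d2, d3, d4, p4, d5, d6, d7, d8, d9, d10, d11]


Parity bits: p1=0, p2=0, p3=1, p4=0

001110000001010


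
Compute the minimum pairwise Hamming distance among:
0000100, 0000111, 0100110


Comparing all pairs, minimum distance: 2
Can detect 1 errors, correct 0 errors

2


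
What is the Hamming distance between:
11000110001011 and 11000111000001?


XOR: 00000001001010
Count of 1s: 3

3


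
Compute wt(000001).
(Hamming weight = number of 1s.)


Counting 1s in 000001

1


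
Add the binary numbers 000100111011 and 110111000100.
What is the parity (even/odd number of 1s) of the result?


000100111011 = 315
110111000100 = 3524
Sum = 3839 = 111011111111
1s count = 11

odd parity (11 ones in 111011111111)


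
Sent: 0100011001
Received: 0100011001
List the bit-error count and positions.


XOR: 0000000000

0 errors (received matches sent)


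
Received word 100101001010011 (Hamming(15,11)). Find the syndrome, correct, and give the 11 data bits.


Syndrome = 0: no error detected

Data: 00101010011 (no errors)


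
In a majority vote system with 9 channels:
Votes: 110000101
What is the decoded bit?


Ones: 4 out of 9
Threshold: 5

0 (4/9 voted 1)


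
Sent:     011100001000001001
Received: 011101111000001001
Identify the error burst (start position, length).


XOR: 000001110000000000

Burst at position 5, length 3


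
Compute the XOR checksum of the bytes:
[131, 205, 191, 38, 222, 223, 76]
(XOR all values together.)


XOR chain: 131 ^ 205 ^ 191 ^ 38 ^ 222 ^ 223 ^ 76 = 154

154


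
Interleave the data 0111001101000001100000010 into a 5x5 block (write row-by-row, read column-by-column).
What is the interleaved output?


Matrix:
  01110
  01101
  00000
  11000
  00010
Read columns: 0001011010110001000101000

0001011010110001000101000


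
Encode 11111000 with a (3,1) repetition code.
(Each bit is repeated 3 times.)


Each bit -> 3 copies

111111111111111000000000


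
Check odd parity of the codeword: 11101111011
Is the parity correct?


Number of 1s: 9

Yes, parity is correct (9 ones)


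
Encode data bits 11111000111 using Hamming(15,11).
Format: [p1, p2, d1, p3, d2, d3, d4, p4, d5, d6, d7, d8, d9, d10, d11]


Parity bits: p1=0, p2=1, p3=0, p4=0

011011101000111


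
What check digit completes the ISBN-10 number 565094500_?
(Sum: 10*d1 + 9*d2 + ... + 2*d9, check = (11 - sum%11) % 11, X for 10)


Weighted sum: 238
238 mod 11 = 7

Check digit: 4


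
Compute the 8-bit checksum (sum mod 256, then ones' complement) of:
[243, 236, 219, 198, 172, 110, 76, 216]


Sum = 1470 mod 256 = 190
Complement = 65

65


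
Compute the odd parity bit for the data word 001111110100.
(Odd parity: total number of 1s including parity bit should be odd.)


Number of 1s in data: 7
Parity bit: 0

0


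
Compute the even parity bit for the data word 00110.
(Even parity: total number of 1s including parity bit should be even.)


Number of 1s in data: 2
Parity bit: 0

0


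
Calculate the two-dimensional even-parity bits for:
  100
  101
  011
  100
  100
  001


Row parities: 100111
Column parities: 011

Row P: 100111, Col P: 011, Corner: 0


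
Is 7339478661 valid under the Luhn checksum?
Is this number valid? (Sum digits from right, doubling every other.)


Luhn sum = 55
55 mod 10 = 5

Invalid (Luhn sum mod 10 = 5)


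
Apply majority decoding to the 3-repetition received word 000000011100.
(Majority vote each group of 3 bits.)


Groups: 000, 000, 011, 100
Majority votes: 0010

0010


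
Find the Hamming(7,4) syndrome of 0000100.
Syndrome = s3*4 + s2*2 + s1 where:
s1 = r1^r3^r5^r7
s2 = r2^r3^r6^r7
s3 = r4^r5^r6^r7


s1=1, s2=0, s3=1

Syndrome = 5 (error at position 5)


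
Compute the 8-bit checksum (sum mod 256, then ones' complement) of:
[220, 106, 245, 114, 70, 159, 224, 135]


Sum = 1273 mod 256 = 249
Complement = 6

6


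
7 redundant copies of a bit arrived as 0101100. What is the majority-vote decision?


Ones: 3 out of 7
Threshold: 4

0 (3/7 voted 1)


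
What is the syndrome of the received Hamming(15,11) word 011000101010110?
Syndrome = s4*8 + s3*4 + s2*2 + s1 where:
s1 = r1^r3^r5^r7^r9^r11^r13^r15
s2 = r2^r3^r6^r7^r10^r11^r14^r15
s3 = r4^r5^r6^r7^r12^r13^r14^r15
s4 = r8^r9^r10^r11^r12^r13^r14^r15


s1=1, s2=1, s3=1, s4=0

Syndrome = 7 (error at position 7)


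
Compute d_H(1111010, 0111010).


XOR: 1000000
Count of 1s: 1

1


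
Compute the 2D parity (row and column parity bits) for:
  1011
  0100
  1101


Row parities: 111
Column parities: 0010

Row P: 111, Col P: 0010, Corner: 1


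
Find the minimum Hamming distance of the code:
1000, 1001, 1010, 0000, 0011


Comparing all pairs, minimum distance: 1
Can detect 0 errors, correct 0 errors

1


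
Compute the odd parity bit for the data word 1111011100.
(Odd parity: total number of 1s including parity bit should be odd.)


Number of 1s in data: 7
Parity bit: 0

0


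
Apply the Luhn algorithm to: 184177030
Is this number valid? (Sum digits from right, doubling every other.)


Luhn sum = 32
32 mod 10 = 2

Invalid (Luhn sum mod 10 = 2)


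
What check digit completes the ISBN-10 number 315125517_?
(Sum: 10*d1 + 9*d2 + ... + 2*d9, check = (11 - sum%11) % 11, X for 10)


Weighted sum: 160
160 mod 11 = 6

Check digit: 5


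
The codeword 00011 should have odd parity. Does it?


Number of 1s: 2

No, parity error (2 ones)


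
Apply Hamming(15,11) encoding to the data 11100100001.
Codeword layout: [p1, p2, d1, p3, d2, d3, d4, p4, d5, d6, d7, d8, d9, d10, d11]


Parity bits: p1=1, p2=0, p3=1, p4=0

101111000100001


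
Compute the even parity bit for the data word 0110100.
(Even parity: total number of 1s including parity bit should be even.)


Number of 1s in data: 3
Parity bit: 1

1


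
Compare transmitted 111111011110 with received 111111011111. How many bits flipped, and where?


XOR: 000000000001

1 error(s) at position(s): 11


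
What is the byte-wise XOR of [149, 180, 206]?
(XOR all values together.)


XOR chain: 149 ^ 180 ^ 206 = 239

239


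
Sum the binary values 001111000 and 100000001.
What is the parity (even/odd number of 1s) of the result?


001111000 = 120
100000001 = 257
Sum = 377 = 101111001
1s count = 6

even parity (6 ones in 101111001)


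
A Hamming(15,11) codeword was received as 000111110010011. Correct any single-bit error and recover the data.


Syndrome = 2: error at position 2

Data: 01110010011 (corrected bit 2)


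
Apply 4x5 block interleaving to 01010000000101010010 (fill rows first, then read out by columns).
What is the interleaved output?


Matrix:
  01010
  00000
  01010
  10010
Read columns: 00011010000010110000

00011010000010110000


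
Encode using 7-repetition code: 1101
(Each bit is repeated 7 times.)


Each bit -> 7 copies

1111111111111100000001111111


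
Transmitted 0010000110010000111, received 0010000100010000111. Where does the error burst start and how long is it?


XOR: 0000000010000000000

Burst at position 8, length 1


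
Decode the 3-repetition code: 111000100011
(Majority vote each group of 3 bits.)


Groups: 111, 000, 100, 011
Majority votes: 1001

1001


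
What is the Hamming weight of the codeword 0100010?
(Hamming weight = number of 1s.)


Counting 1s in 0100010

2


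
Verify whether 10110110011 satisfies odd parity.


Number of 1s: 7

Yes, parity is correct (7 ones)


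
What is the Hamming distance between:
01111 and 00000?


XOR: 01111
Count of 1s: 4

4


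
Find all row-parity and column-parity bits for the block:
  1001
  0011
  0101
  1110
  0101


Row parities: 00010
Column parities: 0100

Row P: 00010, Col P: 0100, Corner: 1


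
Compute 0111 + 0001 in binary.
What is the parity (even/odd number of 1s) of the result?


0111 = 7
0001 = 1
Sum = 8 = 1000
1s count = 1

odd parity (1 ones in 1000)


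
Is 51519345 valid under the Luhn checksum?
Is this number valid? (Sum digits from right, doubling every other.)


Luhn sum = 29
29 mod 10 = 9

Invalid (Luhn sum mod 10 = 9)


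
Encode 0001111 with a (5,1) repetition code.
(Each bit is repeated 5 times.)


Each bit -> 5 copies

00000000000000011111111111111111111


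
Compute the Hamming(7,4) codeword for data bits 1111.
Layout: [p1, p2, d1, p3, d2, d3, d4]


Parity bits: p1=1, p2=1, p3=1

1111111


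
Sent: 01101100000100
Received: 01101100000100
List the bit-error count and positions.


XOR: 00000000000000

0 errors (received matches sent)


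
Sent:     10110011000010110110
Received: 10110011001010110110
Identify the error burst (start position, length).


XOR: 00000000001000000000

Burst at position 10, length 1


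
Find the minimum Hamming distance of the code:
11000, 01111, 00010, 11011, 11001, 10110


Comparing all pairs, minimum distance: 1
Can detect 0 errors, correct 0 errors

1


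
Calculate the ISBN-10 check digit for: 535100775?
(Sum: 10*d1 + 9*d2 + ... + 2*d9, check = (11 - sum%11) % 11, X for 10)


Weighted sum: 183
183 mod 11 = 7

Check digit: 4


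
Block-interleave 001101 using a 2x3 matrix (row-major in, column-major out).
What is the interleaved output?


Matrix:
  001
  101
Read columns: 010011

010011


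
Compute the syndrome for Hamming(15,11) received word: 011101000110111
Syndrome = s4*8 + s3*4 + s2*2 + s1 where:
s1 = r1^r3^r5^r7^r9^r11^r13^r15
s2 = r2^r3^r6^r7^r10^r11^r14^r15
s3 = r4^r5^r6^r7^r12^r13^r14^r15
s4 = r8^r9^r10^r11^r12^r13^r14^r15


s1=0, s2=1, s3=1, s4=1

Syndrome = 14 (error at position 14)


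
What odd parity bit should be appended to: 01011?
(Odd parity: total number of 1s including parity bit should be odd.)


Number of 1s in data: 3
Parity bit: 0

0


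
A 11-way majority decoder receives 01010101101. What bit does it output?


Ones: 6 out of 11
Threshold: 6

1 (6/11 voted 1)


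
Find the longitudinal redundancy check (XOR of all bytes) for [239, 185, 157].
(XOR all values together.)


XOR chain: 239 ^ 185 ^ 157 = 203

203


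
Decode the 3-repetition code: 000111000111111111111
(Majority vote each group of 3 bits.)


Groups: 000, 111, 000, 111, 111, 111, 111
Majority votes: 0101111

0101111


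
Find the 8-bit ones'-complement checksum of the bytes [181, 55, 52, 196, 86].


Sum = 570 mod 256 = 58
Complement = 197

197


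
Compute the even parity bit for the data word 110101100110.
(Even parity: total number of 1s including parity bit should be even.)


Number of 1s in data: 7
Parity bit: 1

1


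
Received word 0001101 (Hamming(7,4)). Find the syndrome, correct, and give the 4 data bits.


Syndrome = 6: error at position 6

Data: 0111 (corrected bit 6)


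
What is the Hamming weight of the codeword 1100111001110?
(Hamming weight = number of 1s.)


Counting 1s in 1100111001110

8


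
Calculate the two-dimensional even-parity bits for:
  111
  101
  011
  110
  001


Row parities: 10001
Column parities: 110

Row P: 10001, Col P: 110, Corner: 0


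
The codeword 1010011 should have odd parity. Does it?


Number of 1s: 4

No, parity error (4 ones)
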